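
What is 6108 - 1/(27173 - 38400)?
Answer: 68574517/11227 ≈ 6108.0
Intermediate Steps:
6108 - 1/(27173 - 38400) = 6108 - 1/(-11227) = 6108 - 1*(-1/11227) = 6108 + 1/11227 = 68574517/11227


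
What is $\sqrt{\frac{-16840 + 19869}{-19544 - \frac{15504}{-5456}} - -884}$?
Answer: $\frac{\sqrt{39245102955460285}}{6663535} \approx 29.73$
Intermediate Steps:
$\sqrt{\frac{-16840 + 19869}{-19544 - \frac{15504}{-5456}} - -884} = \sqrt{\frac{3029}{-19544 - - \frac{969}{341}} + \left(-34 + 918\right)} = \sqrt{\frac{3029}{-19544 + \frac{969}{341}} + 884} = \sqrt{\frac{3029}{- \frac{6663535}{341}} + 884} = \sqrt{3029 \left(- \frac{341}{6663535}\right) + 884} = \sqrt{- \frac{1032889}{6663535} + 884} = \sqrt{\frac{5889532051}{6663535}} = \frac{\sqrt{39245102955460285}}{6663535}$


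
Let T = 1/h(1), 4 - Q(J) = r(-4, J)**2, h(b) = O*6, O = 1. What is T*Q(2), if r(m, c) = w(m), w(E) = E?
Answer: -2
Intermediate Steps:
r(m, c) = m
h(b) = 6 (h(b) = 1*6 = 6)
Q(J) = -12 (Q(J) = 4 - 1*(-4)**2 = 4 - 1*16 = 4 - 16 = -12)
T = 1/6 ≈ 0.16667
T*Q(2) = (1/6)*(-12) = -2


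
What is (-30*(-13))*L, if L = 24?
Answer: 9360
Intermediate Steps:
(-30*(-13))*L = -30*(-13)*24 = 390*24 = 9360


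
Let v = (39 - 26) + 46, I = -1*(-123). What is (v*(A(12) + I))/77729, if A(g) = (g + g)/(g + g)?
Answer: 7316/77729 ≈ 0.094122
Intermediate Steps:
I = 123
v = 59 (v = 13 + 46 = 59)
A(g) = 1 (A(g) = (2*g)/((2*g)) = (2*g)*(1/(2*g)) = 1)
(v*(A(12) + I))/77729 = (59*(1 + 123))/77729 = (59*124)*(1/77729) = 7316*(1/77729) = 7316/77729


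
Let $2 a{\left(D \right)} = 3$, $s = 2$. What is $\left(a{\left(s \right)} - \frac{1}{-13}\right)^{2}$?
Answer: $\frac{1681}{676} \approx 2.4867$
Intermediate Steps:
$a{\left(D \right)} = \frac{3}{2}$ ($a{\left(D \right)} = \frac{1}{2} \cdot 3 = \frac{3}{2}$)
$\left(a{\left(s \right)} - \frac{1}{-13}\right)^{2} = \left(\frac{3}{2} - \frac{1}{-13}\right)^{2} = \left(\frac{3}{2} - - \frac{1}{13}\right)^{2} = \left(\frac{3}{2} + \frac{1}{13}\right)^{2} = \left(\frac{41}{26}\right)^{2} = \frac{1681}{676}$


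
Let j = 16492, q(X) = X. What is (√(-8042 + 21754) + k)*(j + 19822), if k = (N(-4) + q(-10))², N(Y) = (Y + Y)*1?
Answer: 11765736 + 145256*√857 ≈ 1.6018e+7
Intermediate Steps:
N(Y) = 2*Y (N(Y) = (2*Y)*1 = 2*Y)
k = 324 (k = (2*(-4) - 10)² = (-8 - 10)² = (-18)² = 324)
(√(-8042 + 21754) + k)*(j + 19822) = (√(-8042 + 21754) + 324)*(16492 + 19822) = (√13712 + 324)*36314 = (4*√857 + 324)*36314 = (324 + 4*√857)*36314 = 11765736 + 145256*√857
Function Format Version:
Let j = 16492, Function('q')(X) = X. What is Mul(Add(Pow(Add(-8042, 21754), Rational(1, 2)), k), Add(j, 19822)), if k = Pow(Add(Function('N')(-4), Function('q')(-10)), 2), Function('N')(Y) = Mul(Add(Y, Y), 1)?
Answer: Add(11765736, Mul(145256, Pow(857, Rational(1, 2)))) ≈ 1.6018e+7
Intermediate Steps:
Function('N')(Y) = Mul(2, Y) (Function('N')(Y) = Mul(Mul(2, Y), 1) = Mul(2, Y))
k = 324 (k = Pow(Add(Mul(2, -4), -10), 2) = Pow(Add(-8, -10), 2) = Pow(-18, 2) = 324)
Mul(Add(Pow(Add(-8042, 21754), Rational(1, 2)), k), Add(j, 19822)) = Mul(Add(Pow(Add(-8042, 21754), Rational(1, 2)), 324), Add(16492, 19822)) = Mul(Add(Pow(13712, Rational(1, 2)), 324), 36314) = Mul(Add(Mul(4, Pow(857, Rational(1, 2))), 324), 36314) = Mul(Add(324, Mul(4, Pow(857, Rational(1, 2)))), 36314) = Add(11765736, Mul(145256, Pow(857, Rational(1, 2))))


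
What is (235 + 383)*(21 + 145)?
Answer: 102588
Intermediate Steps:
(235 + 383)*(21 + 145) = 618*166 = 102588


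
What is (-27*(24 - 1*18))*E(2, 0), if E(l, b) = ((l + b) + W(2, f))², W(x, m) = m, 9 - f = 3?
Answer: -10368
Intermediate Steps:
f = 6 (f = 9 - 1*3 = 9 - 3 = 6)
E(l, b) = (6 + b + l)² (E(l, b) = ((l + b) + 6)² = ((b + l) + 6)² = (6 + b + l)²)
(-27*(24 - 1*18))*E(2, 0) = (-27*(24 - 1*18))*(6 + 0 + 2)² = -27*(24 - 18)*8² = -27*6*64 = -162*64 = -10368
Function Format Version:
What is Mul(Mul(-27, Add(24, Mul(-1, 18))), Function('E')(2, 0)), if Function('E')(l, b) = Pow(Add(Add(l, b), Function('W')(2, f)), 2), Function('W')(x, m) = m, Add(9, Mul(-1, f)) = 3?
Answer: -10368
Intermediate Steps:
f = 6 (f = Add(9, Mul(-1, 3)) = Add(9, -3) = 6)
Function('E')(l, b) = Pow(Add(6, b, l), 2) (Function('E')(l, b) = Pow(Add(Add(l, b), 6), 2) = Pow(Add(Add(b, l), 6), 2) = Pow(Add(6, b, l), 2))
Mul(Mul(-27, Add(24, Mul(-1, 18))), Function('E')(2, 0)) = Mul(Mul(-27, Add(24, Mul(-1, 18))), Pow(Add(6, 0, 2), 2)) = Mul(Mul(-27, Add(24, -18)), Pow(8, 2)) = Mul(Mul(-27, 6), 64) = Mul(-162, 64) = -10368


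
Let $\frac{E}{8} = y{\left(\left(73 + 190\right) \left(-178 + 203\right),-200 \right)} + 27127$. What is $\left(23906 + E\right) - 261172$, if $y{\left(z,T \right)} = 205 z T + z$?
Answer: $-2156567650$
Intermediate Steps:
$y{\left(z,T \right)} = z + 205 T z$ ($y{\left(z,T \right)} = 205 T z + z = z + 205 T z$)
$E = -2156330384$ ($E = 8 \left(\left(73 + 190\right) \left(-178 + 203\right) \left(1 + 205 \left(-200\right)\right) + 27127\right) = 8 \left(263 \cdot 25 \left(1 - 41000\right) + 27127\right) = 8 \left(6575 \left(-40999\right) + 27127\right) = 8 \left(-269568425 + 27127\right) = 8 \left(-269541298\right) = -2156330384$)
$\left(23906 + E\right) - 261172 = \left(23906 - 2156330384\right) - 261172 = -2156306478 - 261172 = -2156567650$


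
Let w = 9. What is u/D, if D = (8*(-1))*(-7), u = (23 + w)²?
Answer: 128/7 ≈ 18.286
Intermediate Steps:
u = 1024 (u = (23 + 9)² = 32² = 1024)
D = 56 (D = -8*(-7) = 56)
u/D = 1024/56 = 1024*(1/56) = 128/7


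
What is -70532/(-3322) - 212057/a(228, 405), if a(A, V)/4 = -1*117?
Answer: 33521015/70668 ≈ 474.35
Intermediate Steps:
a(A, V) = -468 (a(A, V) = 4*(-1*117) = 4*(-117) = -468)
-70532/(-3322) - 212057/a(228, 405) = -70532/(-3322) - 212057/(-468) = -70532*(-1/3322) - 212057*(-1/468) = 3206/151 + 212057/468 = 33521015/70668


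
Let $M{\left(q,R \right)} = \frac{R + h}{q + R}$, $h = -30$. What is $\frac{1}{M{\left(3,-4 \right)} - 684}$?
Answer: $- \frac{1}{650} \approx -0.0015385$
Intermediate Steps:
$M{\left(q,R \right)} = \frac{-30 + R}{R + q}$ ($M{\left(q,R \right)} = \frac{R - 30}{q + R} = \frac{-30 + R}{R + q}$)
$\frac{1}{M{\left(3,-4 \right)} - 684} = \frac{1}{\frac{-30 - 4}{-4 + 3} - 684} = \frac{1}{\frac{1}{-1} \left(-34\right) - 684} = \frac{1}{\left(-1\right) \left(-34\right) - 684} = \frac{1}{34 - 684} = \frac{1}{-650} = - \frac{1}{650}$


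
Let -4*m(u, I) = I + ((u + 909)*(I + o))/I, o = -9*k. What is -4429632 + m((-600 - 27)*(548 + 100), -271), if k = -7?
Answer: -4717327151/1084 ≈ -4.3518e+6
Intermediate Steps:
o = 63 (o = -9*(-7) = 63)
m(u, I) = -I/4 - (63 + I)*(909 + u)/(4*I) (m(u, I) = -(I + ((u + 909)*(I + 63))/I)/4 = -(I + ((909 + u)*(63 + I))/I)/4 = -(I + ((63 + I)*(909 + u))/I)/4 = -(I + (63 + I)*(909 + u)/I)/4 = -I/4 - (63 + I)*(909 + u)/(4*I))
-4429632 + m((-600 - 27)*(548 + 100), -271) = -4429632 + (¼)*(-57267 - 63*(-600 - 27)*(548 + 100) - 1*(-271)*(909 - 271 + (-600 - 27)*(548 + 100)))/(-271) = -4429632 + (¼)*(-1/271)*(-57267 - (-39501)*648 - 1*(-271)*(909 - 271 - 627*648)) = -4429632 + (¼)*(-1/271)*(-57267 - 63*(-406296) - 1*(-271)*(909 - 271 - 406296)) = -4429632 + (¼)*(-1/271)*(-57267 + 25596648 - 1*(-271)*(-405658)) = -4429632 + (¼)*(-1/271)*(-57267 + 25596648 - 109933318) = -4429632 + (¼)*(-1/271)*(-84393937) = -4429632 + 84393937/1084 = -4717327151/1084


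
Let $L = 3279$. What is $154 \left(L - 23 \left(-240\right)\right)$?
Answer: $1355046$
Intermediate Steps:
$154 \left(L - 23 \left(-240\right)\right) = 154 \left(3279 - 23 \left(-240\right)\right) = 154 \left(3279 - -5520\right) = 154 \left(3279 + 5520\right) = 154 \cdot 8799 = 1355046$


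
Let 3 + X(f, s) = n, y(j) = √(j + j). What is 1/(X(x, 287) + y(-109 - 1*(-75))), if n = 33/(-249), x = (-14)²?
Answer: -5395/134013 - 6889*I*√17/268026 ≈ -0.040257 - 0.10598*I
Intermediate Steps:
y(j) = √2*√j (y(j) = √(2*j) = √2*√j)
x = 196
n = -11/83 (n = 33*(-1/249) = -11/83 ≈ -0.13253)
X(f, s) = -260/83 (X(f, s) = -3 - 11/83 = -260/83)
1/(X(x, 287) + y(-109 - 1*(-75))) = 1/(-260/83 + √2*√(-109 - 1*(-75))) = 1/(-260/83 + √2*√(-109 + 75)) = 1/(-260/83 + √2*√(-34)) = 1/(-260/83 + √2*(I*√34)) = 1/(-260/83 + 2*I*√17)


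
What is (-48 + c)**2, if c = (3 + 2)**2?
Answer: 529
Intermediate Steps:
c = 25 (c = 5**2 = 25)
(-48 + c)**2 = (-48 + 25)**2 = (-23)**2 = 529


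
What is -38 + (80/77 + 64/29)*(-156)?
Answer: -1215542/2233 ≈ -544.35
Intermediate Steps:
-38 + (80/77 + 64/29)*(-156) = -38 + (7248/2233)*(-156) = -38 - 1130688/2233 = -1215542/2233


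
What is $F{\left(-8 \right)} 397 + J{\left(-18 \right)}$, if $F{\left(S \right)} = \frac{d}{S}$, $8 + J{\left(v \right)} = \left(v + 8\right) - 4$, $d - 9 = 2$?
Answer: $- \frac{4543}{8} \approx -567.88$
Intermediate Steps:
$d = 11$ ($d = 9 + 2 = 11$)
$J{\left(v \right)} = -4 + v$ ($J{\left(v \right)} = -8 + \left(\left(v + 8\right) - 4\right) = -8 + \left(\left(8 + v\right) - 4\right) = -8 + \left(4 + v\right) = -4 + v$)
$F{\left(S \right)} = \frac{11}{S}$
$F{\left(-8 \right)} 397 + J{\left(-18 \right)} = \frac{11}{-8} \cdot 397 - 22 = 11 \left(- \frac{1}{8}\right) 397 - 22 = \left(- \frac{11}{8}\right) 397 - 22 = - \frac{4367}{8} - 22 = - \frac{4543}{8}$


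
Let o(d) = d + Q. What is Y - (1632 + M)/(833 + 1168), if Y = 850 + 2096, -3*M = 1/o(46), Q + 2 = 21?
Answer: 1149196231/390195 ≈ 2945.2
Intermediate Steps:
Q = 19 (Q = -2 + 21 = 19)
o(d) = 19 + d (o(d) = d + 19 = 19 + d)
M = -1/195 (M = -1/(3*(19 + 46)) = -⅓/65 = -⅓*1/65 = -1/195 ≈ -0.0051282)
Y = 2946
Y - (1632 + M)/(833 + 1168) = 2946 - (1632 - 1/195)/(833 + 1168) = 2946 - 318239/(195*2001) = 2946 - 1*318239/390195 = 2946 - 318239/390195 = 1149196231/390195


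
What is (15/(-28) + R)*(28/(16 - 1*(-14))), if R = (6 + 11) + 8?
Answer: 137/6 ≈ 22.833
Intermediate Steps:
R = 25 (R = 17 + 8 = 25)
(15/(-28) + R)*(28/(16 - 1*(-14))) = (15/(-28) + 25)*(28/(16 - 1*(-14))) = (15*(-1/28) + 25)*(28/(16 + 14)) = (-15/28 + 25)*(28/30) = 685*(28*(1/30))/28 = (685/28)*(14/15) = 137/6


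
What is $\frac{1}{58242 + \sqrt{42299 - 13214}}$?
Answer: $\frac{19414}{1130700493} - \frac{\sqrt{29085}}{3392101479} \approx 1.712 \cdot 10^{-5}$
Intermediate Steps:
$\frac{1}{58242 + \sqrt{42299 - 13214}} = \frac{1}{58242 + \sqrt{29085}}$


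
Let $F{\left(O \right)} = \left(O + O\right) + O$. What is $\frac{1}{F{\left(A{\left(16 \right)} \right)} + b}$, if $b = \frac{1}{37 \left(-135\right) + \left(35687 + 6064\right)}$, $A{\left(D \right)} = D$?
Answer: $\frac{36756}{1764289} \approx 0.020833$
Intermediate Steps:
$F{\left(O \right)} = 3 O$ ($F{\left(O \right)} = 2 O + O = 3 O$)
$b = \frac{1}{36756}$ ($b = \frac{1}{-4995 + 41751} = \frac{1}{36756} \approx 2.7206 \cdot 10^{-5}$)
$\frac{1}{F{\left(A{\left(16 \right)} \right)} + b} = \frac{1}{3 \cdot 16 + \frac{1}{36756}} = \frac{1}{48 + \frac{1}{36756}} = \frac{1}{\frac{1764289}{36756}} = \frac{36756}{1764289}$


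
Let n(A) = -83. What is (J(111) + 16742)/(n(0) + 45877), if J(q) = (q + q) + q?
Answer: 17075/45794 ≈ 0.37287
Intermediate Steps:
J(q) = 3*q (J(q) = 2*q + q = 3*q)
(J(111) + 16742)/(n(0) + 45877) = (3*111 + 16742)/(-83 + 45877) = (333 + 16742)/45794 = 17075*(1/45794) = 17075/45794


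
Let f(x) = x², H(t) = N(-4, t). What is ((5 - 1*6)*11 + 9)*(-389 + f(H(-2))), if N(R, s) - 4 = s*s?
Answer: 650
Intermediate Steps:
N(R, s) = 4 + s² (N(R, s) = 4 + s*s = 4 + s²)
H(t) = 4 + t²
((5 - 1*6)*11 + 9)*(-389 + f(H(-2))) = ((5 - 1*6)*11 + 9)*(-389 + (4 + (-2)²)²) = ((5 - 6)*11 + 9)*(-389 + (4 + 4)²) = (-1*11 + 9)*(-389 + 8²) = (-11 + 9)*(-389 + 64) = -2*(-325) = 650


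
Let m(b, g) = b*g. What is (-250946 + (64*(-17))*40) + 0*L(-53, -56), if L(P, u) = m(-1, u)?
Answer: -294466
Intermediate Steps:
L(P, u) = -u
(-250946 + (64*(-17))*40) + 0*L(-53, -56) = (-250946 + (64*(-17))*40) + 0*(-1*(-56)) = (-250946 - 1088*40) + 0*56 = (-250946 - 43520) + 0 = -294466 + 0 = -294466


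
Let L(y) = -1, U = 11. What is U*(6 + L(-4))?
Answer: 55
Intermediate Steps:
U*(6 + L(-4)) = 11*(6 - 1) = 11*5 = 55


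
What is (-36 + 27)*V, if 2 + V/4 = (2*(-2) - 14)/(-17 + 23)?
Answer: 180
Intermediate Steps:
V = -20 (V = -8 + 4*((2*(-2) - 14)/(-17 + 23)) = -8 + 4*((-4 - 14)/6) = -8 + 4*(-18*⅙) = -8 + 4*(-3) = -8 - 12 = -20)
(-36 + 27)*V = (-36 + 27)*(-20) = -9*(-20) = 180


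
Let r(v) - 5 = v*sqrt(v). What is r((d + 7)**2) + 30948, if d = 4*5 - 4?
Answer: 43120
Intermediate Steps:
d = 16 (d = 20 - 4 = 16)
r(v) = 5 + v**(3/2) (r(v) = 5 + v*sqrt(v) = 5 + v**(3/2))
r((d + 7)**2) + 30948 = (5 + ((16 + 7)**2)**(3/2)) + 30948 = (5 + (23**2)**(3/2)) + 30948 = (5 + 529**(3/2)) + 30948 = (5 + 12167) + 30948 = 12172 + 30948 = 43120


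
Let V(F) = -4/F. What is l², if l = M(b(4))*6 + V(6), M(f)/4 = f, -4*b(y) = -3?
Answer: 2704/9 ≈ 300.44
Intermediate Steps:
b(y) = ¾ (b(y) = -¼*(-3) = ¾)
M(f) = 4*f
l = 52/3 (l = (4*(¾))*6 - 4/6 = 3*6 - 4*⅙ = 18 - ⅔ = 52/3 ≈ 17.333)
l² = (52/3)² = 2704/9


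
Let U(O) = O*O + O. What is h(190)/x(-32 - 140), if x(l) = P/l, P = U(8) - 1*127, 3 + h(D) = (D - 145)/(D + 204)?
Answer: -97782/10835 ≈ -9.0246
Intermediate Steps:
U(O) = O + O**2 (U(O) = O**2 + O = O + O**2)
h(D) = -3 + (-145 + D)/(204 + D) (h(D) = -3 + (D - 145)/(D + 204) = -3 + (-145 + D)/(204 + D))
P = -55 (P = 8*(1 + 8) - 1*127 = 8*9 - 127 = 72 - 127 = -55)
x(l) = -55/l
h(190)/x(-32 - 140) = ((-757 - 2*190)/(204 + 190))/((-55/(-32 - 140))) = ((-757 - 380)/394)/((-55/(-172))) = ((1/394)*(-1137))/((-55*(-1/172))) = -1137/(394*55/172) = -1137/394*172/55 = -97782/10835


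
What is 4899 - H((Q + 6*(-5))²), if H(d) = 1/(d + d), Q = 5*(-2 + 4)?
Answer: 3919199/800 ≈ 4899.0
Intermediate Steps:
Q = 10 (Q = 5*2 = 10)
H(d) = 1/(2*d)
4899 - H((Q + 6*(-5))²) = 4899 - 1/(2*((10 + 6*(-5))²)) = 4899 - 1/(2*((10 - 30)²)) = 4899 - 1/(2*((-20)²)) = 4899 - 1/(2*400) = 4899 - 1*1/800 = 4899 - 1/800 = 3919199/800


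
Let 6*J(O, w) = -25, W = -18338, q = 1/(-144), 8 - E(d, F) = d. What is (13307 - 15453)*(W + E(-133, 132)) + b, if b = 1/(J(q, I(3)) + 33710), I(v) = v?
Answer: 7897430853076/202235 ≈ 3.9051e+7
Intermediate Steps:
E(d, F) = 8 - d
q = -1/144 ≈ -0.0069444
J(O, w) = -25/6 (J(O, w) = (1/6)*(-25) = -25/6)
b = 6/202235 (b = 1/(-25/6 + 33710) = 1/(202235/6) = 6/202235 ≈ 2.9668e-5)
(13307 - 15453)*(W + E(-133, 132)) + b = (13307 - 15453)*(-18338 + (8 - 1*(-133))) + 6/202235 = -2146*(-18338 + (8 + 133)) + 6/202235 = -2146*(-18338 + 141) + 6/202235 = -2146*(-18197) + 6/202235 = 39050762 + 6/202235 = 7897430853076/202235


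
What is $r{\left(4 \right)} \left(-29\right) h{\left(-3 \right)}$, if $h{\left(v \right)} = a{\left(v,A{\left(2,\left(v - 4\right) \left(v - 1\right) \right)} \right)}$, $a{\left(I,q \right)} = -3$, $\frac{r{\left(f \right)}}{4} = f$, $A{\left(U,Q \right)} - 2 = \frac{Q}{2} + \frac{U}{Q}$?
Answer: $1392$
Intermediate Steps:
$A{\left(U,Q \right)} = 2 + \frac{Q}{2} + \frac{U}{Q}$ ($A{\left(U,Q \right)} = 2 + \left(\frac{Q}{2} + \frac{U}{Q}\right) = 2 + \frac{Q}{2} + \frac{U}{Q}$)
$r{\left(f \right)} = 4 f$
$h{\left(v \right)} = -3$
$r{\left(4 \right)} \left(-29\right) h{\left(-3 \right)} = 4 \cdot 4 \left(-29\right) \left(-3\right) = 16 \left(-29\right) \left(-3\right) = \left(-464\right) \left(-3\right) = 1392$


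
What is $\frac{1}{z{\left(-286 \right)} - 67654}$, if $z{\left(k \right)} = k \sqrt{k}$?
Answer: $\frac{i}{2 \left(- 33827 i + 143 \sqrt{286}\right)} \approx -1.4706 \cdot 10^{-5} + 1.0514 \cdot 10^{-6} i$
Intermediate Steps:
$z{\left(k \right)} = k^{\frac{3}{2}}$
$\frac{1}{z{\left(-286 \right)} - 67654} = \frac{1}{\left(-286\right)^{\frac{3}{2}} - 67654} = \frac{1}{- 286 i \sqrt{286} - 67654} = \frac{1}{-67654 - 286 i \sqrt{286}}$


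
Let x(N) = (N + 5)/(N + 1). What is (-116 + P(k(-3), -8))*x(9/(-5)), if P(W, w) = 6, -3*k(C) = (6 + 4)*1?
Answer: 440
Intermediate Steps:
k(C) = -10/3 (k(C) = -(6 + 4)/3 = -10/3)
x(N) = (5 + N)/(1 + N)
(-116 + P(k(-3), -8))*x(9/(-5)) = (-116 + 6)*((5 + 9/(-5))/(1 + 9/(-5))) = -110*(5 + 9*(-1/5))/(1 + 9*(-1/5)) = -110*(5 - 9/5)/(1 - 9/5) = -110*16/((-4/5)*5) = -(-275)*16/(2*5) = -110*(-4) = 440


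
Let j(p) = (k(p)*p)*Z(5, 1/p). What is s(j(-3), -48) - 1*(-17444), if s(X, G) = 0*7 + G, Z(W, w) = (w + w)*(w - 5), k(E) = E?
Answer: 17396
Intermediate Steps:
Z(W, w) = 2*w*(-5 + w) (Z(W, w) = (2*w)*(-5 + w) = 2*w*(-5 + w))
j(p) = 2*p*(-5 + 1/p) (j(p) = (p*p)*(2*(1/p)*(-5 + 1/p)) = p**2*(2*(-5 + 1/p)/p) = 2*p*(-5 + 1/p))
s(X, G) = G (s(X, G) = 0 + G = G)
s(j(-3), -48) - 1*(-17444) = -48 - 1*(-17444) = -48 + 17444 = 17396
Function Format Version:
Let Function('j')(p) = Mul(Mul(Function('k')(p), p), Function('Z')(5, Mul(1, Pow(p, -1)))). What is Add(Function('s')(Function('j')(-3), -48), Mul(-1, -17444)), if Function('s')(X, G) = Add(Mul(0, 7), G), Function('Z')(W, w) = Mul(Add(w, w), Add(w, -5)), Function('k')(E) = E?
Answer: 17396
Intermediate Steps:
Function('Z')(W, w) = Mul(2, w, Add(-5, w)) (Function('Z')(W, w) = Mul(Mul(2, w), Add(-5, w)) = Mul(2, w, Add(-5, w)))
Function('j')(p) = Mul(2, p, Add(-5, Pow(p, -1))) (Function('j')(p) = Mul(Mul(p, p), Mul(2, Mul(1, Pow(p, -1)), Add(-5, Mul(1, Pow(p, -1))))) = Mul(Pow(p, 2), Mul(2, Pow(p, -1), Add(-5, Pow(p, -1)))) = Mul(2, p, Add(-5, Pow(p, -1))))
Function('s')(X, G) = G (Function('s')(X, G) = Add(0, G) = G)
Add(Function('s')(Function('j')(-3), -48), Mul(-1, -17444)) = Add(-48, Mul(-1, -17444)) = Add(-48, 17444) = 17396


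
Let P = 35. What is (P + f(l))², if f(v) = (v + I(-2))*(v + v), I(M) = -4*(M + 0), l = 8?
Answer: 84681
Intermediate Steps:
I(M) = -4*M
f(v) = 2*v*(8 + v) (f(v) = (v - 4*(-2))*(v + v) = (v + 8)*(2*v) = (8 + v)*(2*v) = 2*v*(8 + v))
(P + f(l))² = (35 + 2*8*(8 + 8))² = (35 + 2*8*16)² = (35 + 256)² = 291² = 84681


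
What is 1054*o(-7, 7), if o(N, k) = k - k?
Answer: 0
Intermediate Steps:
o(N, k) = 0
1054*o(-7, 7) = 1054*0 = 0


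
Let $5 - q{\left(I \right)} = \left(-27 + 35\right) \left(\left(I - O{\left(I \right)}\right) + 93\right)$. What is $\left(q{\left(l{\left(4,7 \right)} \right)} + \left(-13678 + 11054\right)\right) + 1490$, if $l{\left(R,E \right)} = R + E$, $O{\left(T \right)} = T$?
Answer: $-1873$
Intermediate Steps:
$l{\left(R,E \right)} = E + R$
$q{\left(I \right)} = -739$ ($q{\left(I \right)} = 5 - \left(-27 + 35\right) \left(\left(I - I\right) + 93\right) = 5 - 8 \left(0 + 93\right) = 5 - 8 \cdot 93 = 5 - 744 = -739$)
$\left(q{\left(l{\left(4,7 \right)} \right)} + \left(-13678 + 11054\right)\right) + 1490 = \left(-739 + \left(-13678 + 11054\right)\right) + 1490 = \left(-739 - 2624\right) + 1490 = -3363 + 1490 = -1873$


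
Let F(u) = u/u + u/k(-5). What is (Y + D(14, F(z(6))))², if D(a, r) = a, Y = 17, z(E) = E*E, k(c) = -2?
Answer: 961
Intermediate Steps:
z(E) = E²
F(u) = 1 - u/2 (F(u) = u/u + u/(-2) = 1 + u*(-½) = 1 - u/2)
(Y + D(14, F(z(6))))² = (17 + 14)² = 31² = 961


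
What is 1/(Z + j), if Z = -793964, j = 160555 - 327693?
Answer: -1/961102 ≈ -1.0405e-6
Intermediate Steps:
j = -167138
1/(Z + j) = 1/(-793964 - 167138) = 1/(-961102) = -1/961102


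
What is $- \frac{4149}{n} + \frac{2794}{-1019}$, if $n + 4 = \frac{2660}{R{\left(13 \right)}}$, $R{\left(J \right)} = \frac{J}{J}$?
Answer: $- \frac{11648695}{2706464} \approx -4.304$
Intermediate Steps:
$R{\left(J \right)} = 1$
$n = 2656$ ($n = -4 + \frac{2660}{1} = -4 + 2660 \cdot 1 = -4 + 2660 = 2656$)
$- \frac{4149}{n} + \frac{2794}{-1019} = - \frac{4149}{2656} + \frac{2794}{-1019} = \left(-4149\right) \frac{1}{2656} + 2794 \left(- \frac{1}{1019}\right) = - \frac{4149}{2656} - \frac{2794}{1019} = - \frac{11648695}{2706464}$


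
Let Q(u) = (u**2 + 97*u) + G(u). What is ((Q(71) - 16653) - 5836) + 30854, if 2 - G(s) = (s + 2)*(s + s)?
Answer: 9929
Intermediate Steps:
G(s) = 2 - 2*s*(2 + s) (G(s) = 2 - (s + 2)*(s + s) = 2 - (2 + s)*2*s = 2 - 2*s*(2 + s))
Q(u) = 2 - u**2 + 93*u (Q(u) = (u**2 + 97*u) + (2 - 4*u - 2*u**2) = 2 - u**2 + 93*u)
((Q(71) - 16653) - 5836) + 30854 = (((2 - 1*71**2 + 93*71) - 16653) - 5836) + 30854 = (((2 - 1*5041 + 6603) - 16653) - 5836) + 30854 = (((2 - 5041 + 6603) - 16653) - 5836) + 30854 = ((1564 - 16653) - 5836) + 30854 = (-15089 - 5836) + 30854 = -20925 + 30854 = 9929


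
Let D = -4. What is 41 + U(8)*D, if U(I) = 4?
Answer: 25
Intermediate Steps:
41 + U(8)*D = 41 + 4*(-4) = 41 - 16 = 25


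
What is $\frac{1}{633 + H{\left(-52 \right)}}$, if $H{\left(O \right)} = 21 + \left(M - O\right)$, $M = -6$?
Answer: $\frac{1}{700} \approx 0.0014286$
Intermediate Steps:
$H{\left(O \right)} = 15 - O$ ($H{\left(O \right)} = 21 - \left(6 + O\right) = 15 - O$)
$\frac{1}{633 + H{\left(-52 \right)}} = \frac{1}{633 + \left(15 - -52\right)} = \frac{1}{633 + \left(15 + 52\right)} = \frac{1}{633 + 67} = \frac{1}{700}$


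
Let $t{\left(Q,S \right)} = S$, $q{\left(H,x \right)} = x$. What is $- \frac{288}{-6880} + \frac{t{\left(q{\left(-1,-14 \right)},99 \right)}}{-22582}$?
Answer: $\frac{181953}{4855130} \approx 0.037476$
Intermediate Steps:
$- \frac{288}{-6880} + \frac{t{\left(q{\left(-1,-14 \right)},99 \right)}}{-22582} = - \frac{288}{-6880} + \frac{99}{-22582} = \left(-288\right) \left(- \frac{1}{6880}\right) + 99 \left(- \frac{1}{22582}\right) = \frac{9}{215} - \frac{99}{22582} = \frac{181953}{4855130}$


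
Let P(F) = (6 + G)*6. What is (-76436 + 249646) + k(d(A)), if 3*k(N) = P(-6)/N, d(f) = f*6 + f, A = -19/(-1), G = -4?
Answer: 23036934/133 ≈ 1.7321e+5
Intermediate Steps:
A = 19 (A = -19*(-1) = 19)
P(F) = 12 (P(F) = (6 - 4)*6 = 2*6 = 12)
d(f) = 7*f (d(f) = 6*f + f = 7*f)
k(N) = 4/N (k(N) = (12/N)/3 = 4/N)
(-76436 + 249646) + k(d(A)) = (-76436 + 249646) + 4/((7*19)) = 173210 + 4/133 = 23036934/133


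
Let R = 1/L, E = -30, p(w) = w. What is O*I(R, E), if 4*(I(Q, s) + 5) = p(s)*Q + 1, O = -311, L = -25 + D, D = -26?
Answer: 97343/68 ≈ 1431.5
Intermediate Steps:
L = -51 (L = -25 - 26 = -51)
R = -1/51 (R = 1/(-51) = -1/51 ≈ -0.019608)
I(Q, s) = -19/4 + Q*s/4 (I(Q, s) = -5 + (s*Q + 1)/4 = -5 + (Q*s + 1)/4 = -5 + (1 + Q*s)/4 = -5 + (1/4 + Q*s/4) = -19/4 + Q*s/4)
O*I(R, E) = -311*(-19/4 + (1/4)*(-1/51)*(-30)) = -311*(-19/4 + 5/34) = -311*(-313/68) = 97343/68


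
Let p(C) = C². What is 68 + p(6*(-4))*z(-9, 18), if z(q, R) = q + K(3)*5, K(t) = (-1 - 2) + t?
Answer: -5116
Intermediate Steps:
K(t) = -3 + t
z(q, R) = q (z(q, R) = q + (-3 + 3)*5 = q + 0*5 = q + 0 = q)
68 + p(6*(-4))*z(-9, 18) = 68 + (6*(-4))²*(-9) = 68 + (-24)²*(-9) = 68 + 576*(-9) = 68 - 5184 = -5116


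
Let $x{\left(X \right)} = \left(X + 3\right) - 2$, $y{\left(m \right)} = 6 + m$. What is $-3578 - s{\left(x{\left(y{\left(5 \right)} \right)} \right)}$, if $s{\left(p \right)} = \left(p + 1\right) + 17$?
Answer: $-3608$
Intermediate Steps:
$x{\left(X \right)} = 1 + X$ ($x{\left(X \right)} = \left(3 + X\right) - 2 = 1 + X$)
$s{\left(p \right)} = 18 + p$ ($s{\left(p \right)} = \left(1 + p\right) + 17 = 18 + p$)
$-3578 - s{\left(x{\left(y{\left(5 \right)} \right)} \right)} = -3578 - \left(18 + \left(1 + \left(6 + 5\right)\right)\right) = -3578 - \left(18 + \left(1 + 11\right)\right) = -3578 - \left(18 + 12\right) = -3578 - 30 = -3608$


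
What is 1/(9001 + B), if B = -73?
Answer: 1/8928 ≈ 0.00011201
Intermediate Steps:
1/(9001 + B) = 1/(9001 - 73) = 1/8928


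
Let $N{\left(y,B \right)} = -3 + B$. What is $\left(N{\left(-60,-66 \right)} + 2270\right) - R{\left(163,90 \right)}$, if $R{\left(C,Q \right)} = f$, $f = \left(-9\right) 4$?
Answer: $2237$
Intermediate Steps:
$f = -36$
$R{\left(C,Q \right)} = -36$
$\left(N{\left(-60,-66 \right)} + 2270\right) - R{\left(163,90 \right)} = \left(\left(-3 - 66\right) + 2270\right) - -36 = \left(-69 + 2270\right) + 36 = 2201 + 36 = 2237$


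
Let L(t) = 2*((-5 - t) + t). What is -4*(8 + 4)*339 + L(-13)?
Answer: -16282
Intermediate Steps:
L(t) = -10 (L(t) = 2*(-5) = -10)
-4*(8 + 4)*339 + L(-13) = -4*(8 + 4)*339 - 10 = -4*12*339 - 10 = -48*339 - 10 = -16272 - 10 = -16282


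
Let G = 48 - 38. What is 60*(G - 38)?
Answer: -1680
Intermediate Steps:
G = 10
60*(G - 38) = 60*(10 - 38) = 60*(-28) = -1680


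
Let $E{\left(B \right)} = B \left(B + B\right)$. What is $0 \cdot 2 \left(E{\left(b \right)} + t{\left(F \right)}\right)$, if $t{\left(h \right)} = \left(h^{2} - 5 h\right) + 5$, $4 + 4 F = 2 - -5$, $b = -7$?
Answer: $0$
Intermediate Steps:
$F = \frac{3}{4}$ ($F = -1 + \frac{2 - -5}{4} = -1 + \frac{2 + 5}{4} = -1 + \frac{1}{4} \cdot 7 = -1 + \frac{7}{4} = \frac{3}{4} \approx 0.75$)
$t{\left(h \right)} = 5 + h^{2} - 5 h$
$E{\left(B \right)} = 2 B^{2}$ ($E{\left(B \right)} = B 2 B = 2 B^{2}$)
$0 \cdot 2 \left(E{\left(b \right)} + t{\left(F \right)}\right) = 0 \cdot 2 \left(2 \left(-7\right)^{2} + \left(5 + \left(\frac{3}{4}\right)^{2} - \frac{15}{4}\right)\right) = 0 \left(2 \cdot 49 + \left(5 + \frac{9}{16} - \frac{15}{4}\right)\right) = 0 \left(98 + \frac{29}{16}\right) = 0 \cdot \frac{1597}{16} = 0$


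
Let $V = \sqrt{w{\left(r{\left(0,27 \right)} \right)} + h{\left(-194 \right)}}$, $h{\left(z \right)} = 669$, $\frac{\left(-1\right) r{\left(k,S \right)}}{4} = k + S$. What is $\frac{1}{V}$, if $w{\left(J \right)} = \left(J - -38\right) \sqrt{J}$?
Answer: $\frac{\sqrt{3}}{3 \sqrt{223 - 140 i \sqrt{3}}} \approx 0.029127 + 0.012785 i$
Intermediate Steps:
$r{\left(k,S \right)} = - 4 S - 4 k$ ($r{\left(k,S \right)} = - 4 \left(k + S\right) = - 4 \left(S + k\right) = - 4 S - 4 k$)
$w{\left(J \right)} = \sqrt{J} \left(38 + J\right)$ ($w{\left(J \right)} = \left(J + 38\right) \sqrt{J} = \left(38 + J\right) \sqrt{J} = \sqrt{J} \left(38 + J\right)$)
$V = \sqrt{669 - 420 i \sqrt{3}}$ ($V = \sqrt{\sqrt{\left(-4\right) 27 - 0} \left(38 - 108\right) + 669} = \sqrt{\sqrt{-108 + 0} \left(38 + \left(-108 + 0\right)\right) + 669} = \sqrt{\sqrt{-108} \left(38 - 108\right) + 669} = \sqrt{6 i \sqrt{3} \left(-70\right) + 669} = \sqrt{- 420 i \sqrt{3} + 669} = \sqrt{669 - 420 i \sqrt{3}} \approx 28.786 - 12.636 i$)
$\frac{1}{V} = \frac{1}{\sqrt{669 - 420 i \sqrt{3}}}$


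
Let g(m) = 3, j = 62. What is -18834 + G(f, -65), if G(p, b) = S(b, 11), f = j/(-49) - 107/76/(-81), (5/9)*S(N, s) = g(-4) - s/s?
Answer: -94152/5 ≈ -18830.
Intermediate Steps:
S(N, s) = 18/5 (S(N, s) = 9*(3 - s/s)/5 = 9*(3 - 1*1)/5 = 9*(3 - 1)/5 = (9/5)*2 = 18/5)
f = -376429/301644 (f = 62/(-49) - 107/76/(-81) = 62*(-1/49) - 107*1/76*(-1/81) = -62/49 - 107/76*(-1/81) = -62/49 + 107/6156 = -376429/301644 ≈ -1.2479)
G(p, b) = 18/5
-18834 + G(f, -65) = -18834 + 18/5 = -94152/5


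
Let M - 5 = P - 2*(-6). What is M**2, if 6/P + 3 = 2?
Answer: 121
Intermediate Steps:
P = -6 (P = 6/(-3 + 2) = 6/(-1) = 6*(-1) = -6)
M = 11 (M = 5 + (-6 - 2*(-6)) = 5 + (-6 + 12) = 5 + 6 = 11)
M**2 = 11**2 = 121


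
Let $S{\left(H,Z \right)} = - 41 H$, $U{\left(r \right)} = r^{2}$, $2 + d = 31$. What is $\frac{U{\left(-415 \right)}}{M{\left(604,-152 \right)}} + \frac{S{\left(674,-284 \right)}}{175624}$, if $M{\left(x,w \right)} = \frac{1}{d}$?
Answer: $\frac{438579215483}{87812} \approx 4.9945 \cdot 10^{6}$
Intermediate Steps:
$d = 29$ ($d = -2 + 31 = 29$)
$M{\left(x,w \right)} = \frac{1}{29}$
$\frac{U{\left(-415 \right)}}{M{\left(604,-152 \right)}} + \frac{S{\left(674,-284 \right)}}{175624} = \left(-415\right)^{2} \frac{1}{\frac{1}{29}} + \frac{\left(-41\right) 674}{175624} = 172225 \cdot 29 - \frac{13817}{87812} = 4994525 - \frac{13817}{87812} = \frac{438579215483}{87812}$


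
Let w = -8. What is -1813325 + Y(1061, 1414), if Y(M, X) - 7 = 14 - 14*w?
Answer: -1813192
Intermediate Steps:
Y(M, X) = 133 (Y(M, X) = 7 + (14 - 14*(-8)) = 7 + (14 + 112) = 7 + 126 = 133)
-1813325 + Y(1061, 1414) = -1813325 + 133 = -1813192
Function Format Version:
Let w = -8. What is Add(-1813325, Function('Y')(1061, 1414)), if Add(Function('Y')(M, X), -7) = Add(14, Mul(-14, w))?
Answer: -1813192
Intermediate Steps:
Function('Y')(M, X) = 133 (Function('Y')(M, X) = Add(7, Add(14, Mul(-14, -8))) = Add(7, Add(14, 112)) = Add(7, 126) = 133)
Add(-1813325, Function('Y')(1061, 1414)) = Add(-1813325, 133) = -1813192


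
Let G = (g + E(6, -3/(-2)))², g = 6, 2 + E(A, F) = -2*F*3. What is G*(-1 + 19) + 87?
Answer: 537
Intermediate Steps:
E(A, F) = -2 - 6*F (E(A, F) = -2 - 2*F*3 = -2 - 6*F)
G = 25 (G = (6 + (-2 - (-18)/(-2)))² = (6 + (-2 - (-18)*(-1)/2))² = (6 + (-2 - 6*3/2))² = (6 + (-2 - 9))² = (6 - 11)² = (-5)² = 25)
G*(-1 + 19) + 87 = 25*(-1 + 19) + 87 = 25*18 + 87 = 450 + 87 = 537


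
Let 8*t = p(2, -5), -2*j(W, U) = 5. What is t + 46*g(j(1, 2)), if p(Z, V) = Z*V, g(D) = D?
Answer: -465/4 ≈ -116.25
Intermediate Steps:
j(W, U) = -5/2 (j(W, U) = -½*5 = -5/2)
p(Z, V) = V*Z
t = -5/4 (t = (-5*2)/8 = (⅛)*(-10) = -5/4 ≈ -1.2500)
t + 46*g(j(1, 2)) = -5/4 + 46*(-5/2) = -5/4 - 115 = -465/4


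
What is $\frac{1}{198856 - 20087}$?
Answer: $\frac{1}{178769} \approx 5.5938 \cdot 10^{-6}$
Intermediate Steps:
$\frac{1}{198856 - 20087} = \frac{1}{178769}$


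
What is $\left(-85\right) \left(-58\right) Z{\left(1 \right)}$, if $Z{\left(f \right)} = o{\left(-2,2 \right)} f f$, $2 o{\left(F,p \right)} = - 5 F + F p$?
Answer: $14790$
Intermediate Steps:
$o{\left(F,p \right)} = - \frac{5 F}{2} + \frac{F p}{2}$ ($o{\left(F,p \right)} = \frac{- 5 F + F p}{2} = - \frac{5 F}{2} + \frac{F p}{2}$)
$Z{\left(f \right)} = 3 f^{2}$ ($Z{\left(f \right)} = \frac{1}{2} \left(-2\right) \left(-5 + 2\right) f f = \frac{1}{2} \left(-2\right) \left(-3\right) f^{2} = 3 f^{2}$)
$\left(-85\right) \left(-58\right) Z{\left(1 \right)} = \left(-85\right) \left(-58\right) 3 \cdot 1^{2} = 4930 \cdot 3 \cdot 1 = 4930 \cdot 3 = 14790$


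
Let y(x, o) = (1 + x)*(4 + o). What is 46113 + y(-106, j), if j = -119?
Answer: 58188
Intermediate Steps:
46113 + y(-106, j) = 46113 + (4 - 119 + 4*(-106) - 119*(-106)) = 46113 + (4 - 119 - 424 + 12614) = 46113 + 12075 = 58188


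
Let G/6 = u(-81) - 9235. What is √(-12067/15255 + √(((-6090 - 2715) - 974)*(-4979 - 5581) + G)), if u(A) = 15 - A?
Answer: √(-20453565 + 77571675*√11467934)/5085 ≈ 100.79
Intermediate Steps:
G = -54834 (G = 6*((15 - 1*(-81)) - 9235) = 6*((15 + 81) - 9235) = 6*(96 - 9235) = 6*(-9139) = -54834)
√(-12067/15255 + √(((-6090 - 2715) - 974)*(-4979 - 5581) + G)) = √(-12067/15255 + √(((-6090 - 2715) - 974)*(-4979 - 5581) - 54834)) = √(-12067*1/15255 + √((-8805 - 974)*(-10560) - 54834)) = √(-12067/15255 + √(-9779*(-10560) - 54834)) = √(-12067/15255 + √(103266240 - 54834)) = √(-12067/15255 + √103211406) = √(-12067/15255 + 3*√11467934)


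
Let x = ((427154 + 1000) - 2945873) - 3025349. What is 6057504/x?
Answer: -1514376/1385767 ≈ -1.0928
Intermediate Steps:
x = -5543068 (x = (428154 - 2945873) - 3025349 = -2517719 - 3025349 = -5543068)
6057504/x = 6057504/(-5543068) = 6057504*(-1/5543068) = -1514376/1385767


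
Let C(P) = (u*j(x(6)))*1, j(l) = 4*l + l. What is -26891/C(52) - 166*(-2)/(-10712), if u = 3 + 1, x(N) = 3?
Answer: -36009539/80340 ≈ -448.21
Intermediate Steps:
j(l) = 5*l
u = 4
C(P) = 60 (C(P) = (4*(5*3))*1 = (4*15)*1 = 60*1 = 60)
-26891/C(52) - 166*(-2)/(-10712) = -26891/60 - 166*(-2)/(-10712) = -26891*1/60 + 332*(-1/10712) = -26891/60 - 83/2678 = -36009539/80340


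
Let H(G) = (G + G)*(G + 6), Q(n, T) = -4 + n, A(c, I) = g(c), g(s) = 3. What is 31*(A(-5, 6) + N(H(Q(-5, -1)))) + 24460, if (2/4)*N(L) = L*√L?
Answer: 24553 + 10044*√6 ≈ 49156.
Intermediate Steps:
A(c, I) = 3
H(G) = 2*G*(6 + G) (H(G) = (2*G)*(6 + G) = 2*G*(6 + G))
N(L) = 2*L^(3/2) (N(L) = 2*(L*√L) = 2*L^(3/2))
31*(A(-5, 6) + N(H(Q(-5, -1)))) + 24460 = 31*(3 + 2*(2*(-4 - 5)*(6 + (-4 - 5)))^(3/2)) + 24460 = 31*(3 + 2*(2*(-9)*(6 - 9))^(3/2)) + 24460 = 31*(3 + 2*(2*(-9)*(-3))^(3/2)) + 24460 = 31*(3 + 2*54^(3/2)) + 24460 = 31*(3 + 2*(162*√6)) + 24460 = 31*(3 + 324*√6) + 24460 = (93 + 10044*√6) + 24460 = 24553 + 10044*√6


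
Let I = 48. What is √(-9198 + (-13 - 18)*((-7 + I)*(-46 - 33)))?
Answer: √91211 ≈ 302.01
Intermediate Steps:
√(-9198 + (-13 - 18)*((-7 + I)*(-46 - 33))) = √(-9198 + (-13 - 18)*((-7 + 48)*(-46 - 33))) = √(-9198 - 1271*(-79)) = √(-9198 - 31*(-3239)) = √(-9198 + 100409) = √91211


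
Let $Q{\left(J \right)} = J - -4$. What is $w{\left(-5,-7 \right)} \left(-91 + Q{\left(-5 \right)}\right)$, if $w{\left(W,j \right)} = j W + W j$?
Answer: $-6440$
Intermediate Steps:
$w{\left(W,j \right)} = 2 W j$ ($w{\left(W,j \right)} = W j + W j = 2 W j$)
$Q{\left(J \right)} = 4 + J$ ($Q{\left(J \right)} = J + 4 = 4 + J$)
$w{\left(-5,-7 \right)} \left(-91 + Q{\left(-5 \right)}\right) = 2 \left(-5\right) \left(-7\right) \left(-91 + \left(4 - 5\right)\right) = 70 \left(-91 - 1\right) = 70 \left(-92\right) = -6440$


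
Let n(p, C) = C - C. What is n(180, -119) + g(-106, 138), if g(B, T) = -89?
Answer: -89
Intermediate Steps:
n(p, C) = 0
n(180, -119) + g(-106, 138) = 0 - 89 = -89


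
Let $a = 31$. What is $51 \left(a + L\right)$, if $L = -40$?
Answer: $-459$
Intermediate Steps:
$51 \left(a + L\right) = 51 \left(31 - 40\right) = 51 \left(-9\right) = -459$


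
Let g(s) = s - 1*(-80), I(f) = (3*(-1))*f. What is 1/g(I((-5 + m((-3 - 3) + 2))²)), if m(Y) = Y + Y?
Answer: -1/427 ≈ -0.0023419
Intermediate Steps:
m(Y) = 2*Y
I(f) = -3*f
g(s) = 80 + s (g(s) = s + 80 = 80 + s)
1/g(I((-5 + m((-3 - 3) + 2))²)) = 1/(80 - 3*(-5 + 2*((-3 - 3) + 2))²) = 1/(80 - 3*(-5 + 2*(-6 + 2))²) = 1/(80 - 3*(-5 + 2*(-4))²) = 1/(80 - 3*(-5 - 8)²) = 1/(80 - 3*(-13)²) = 1/(80 - 3*169) = 1/(80 - 507) = 1/(-427) = -1/427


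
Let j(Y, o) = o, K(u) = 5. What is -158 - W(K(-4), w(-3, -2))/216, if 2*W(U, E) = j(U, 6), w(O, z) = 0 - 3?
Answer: -11377/72 ≈ -158.01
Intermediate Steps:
w(O, z) = -3
W(U, E) = 3 (W(U, E) = (½)*6 = 3)
-158 - W(K(-4), w(-3, -2))/216 = -158 - 3/216 = -158 - 1*1/72 = -158 - 1/72 = -11377/72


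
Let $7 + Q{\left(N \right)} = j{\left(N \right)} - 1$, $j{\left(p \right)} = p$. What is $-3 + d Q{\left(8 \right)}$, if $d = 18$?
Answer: $-3$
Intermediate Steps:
$Q{\left(N \right)} = -8 + N$ ($Q{\left(N \right)} = -7 + \left(N - 1\right) = -7 + \left(-1 + N\right) = -8 + N$)
$-3 + d Q{\left(8 \right)} = -3 + 18 \left(-8 + 8\right) = -3 + 18 \cdot 0 = -3 + 0 = -3$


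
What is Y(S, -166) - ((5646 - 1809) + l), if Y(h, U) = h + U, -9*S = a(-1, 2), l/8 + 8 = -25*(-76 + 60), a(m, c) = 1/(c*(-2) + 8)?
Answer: -257005/36 ≈ -7139.0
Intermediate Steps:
a(m, c) = 1/(8 - 2*c) (a(m, c) = 1/(-2*c + 8) = 1/(8 - 2*c))
l = 3136 (l = -64 + 8*(-25*(-76 + 60)) = -64 + 8*(-25*(-16)) = -64 + 8*400 = -64 + 3200 = 3136)
S = -1/36 (S = -(-1)/(9*(-8 + 2*2)) = -(-1)/(9*(-8 + 4)) = -(-1)/(9*(-4)) = -(-1)*(-1)/(9*4) = -⅑*¼ = -1/36 ≈ -0.027778)
Y(h, U) = U + h
Y(S, -166) - ((5646 - 1809) + l) = (-166 - 1/36) - ((5646 - 1809) + 3136) = -5977/36 - (3837 + 3136) = -5977/36 - 1*6973 = -5977/36 - 6973 = -257005/36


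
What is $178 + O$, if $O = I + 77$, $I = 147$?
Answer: $402$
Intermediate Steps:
$O = 224$ ($O = 147 + 77 = 224$)
$178 + O = 178 + 224 = 402$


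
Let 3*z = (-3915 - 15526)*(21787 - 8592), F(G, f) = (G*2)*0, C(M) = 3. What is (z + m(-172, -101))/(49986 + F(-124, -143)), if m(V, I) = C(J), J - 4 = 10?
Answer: -128261993/74979 ≈ -1710.6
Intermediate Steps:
J = 14 (J = 4 + 10 = 14)
m(V, I) = 3
F(G, f) = 0 (F(G, f) = (2*G)*0 = 0)
z = -256523995/3 (z = ((-3915 - 15526)*(21787 - 8592))/3 = (-19441*13195)/3 = (⅓)*(-256523995) = -256523995/3 ≈ -8.5508e+7)
(z + m(-172, -101))/(49986 + F(-124, -143)) = (-256523995/3 + 3)/(49986 + 0) = -256523986/3/49986 = -256523986/3*1/49986 = -128261993/74979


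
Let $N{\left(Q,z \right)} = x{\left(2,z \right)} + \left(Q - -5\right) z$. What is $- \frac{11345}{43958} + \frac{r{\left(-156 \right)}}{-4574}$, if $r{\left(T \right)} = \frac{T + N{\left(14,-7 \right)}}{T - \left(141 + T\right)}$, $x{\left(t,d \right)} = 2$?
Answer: $- \frac{1832348044}{7087502193} \approx -0.25853$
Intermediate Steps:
$N{\left(Q,z \right)} = 2 + z \left(5 + Q\right)$ ($N{\left(Q,z \right)} = 2 + \left(Q - -5\right) z = 2 + \left(Q + 5\right) z = 2 + \left(5 + Q\right) z = 2 + z \left(5 + Q\right)$)
$r{\left(T \right)} = \frac{131}{141} - \frac{T}{141}$ ($r{\left(T \right)} = \frac{T + \left(2 + 5 \left(-7\right) + 14 \left(-7\right)\right)}{T - \left(141 + T\right)} = \frac{T - 131}{-141} = \left(T - 131\right) \left(- \frac{1}{141}\right) = \left(-131 + T\right) \left(- \frac{1}{141}\right) = \frac{131}{141} - \frac{T}{141}$)
$- \frac{11345}{43958} + \frac{r{\left(-156 \right)}}{-4574} = - \frac{11345}{43958} + \frac{\frac{131}{141} - - \frac{52}{47}}{-4574} = \left(-11345\right) \frac{1}{43958} + \left(\frac{131}{141} + \frac{52}{47}\right) \left(- \frac{1}{4574}\right) = - \frac{11345}{43958} + \frac{287}{141} \left(- \frac{1}{4574}\right) = - \frac{11345}{43958} - \frac{287}{644934} = - \frac{1832348044}{7087502193}$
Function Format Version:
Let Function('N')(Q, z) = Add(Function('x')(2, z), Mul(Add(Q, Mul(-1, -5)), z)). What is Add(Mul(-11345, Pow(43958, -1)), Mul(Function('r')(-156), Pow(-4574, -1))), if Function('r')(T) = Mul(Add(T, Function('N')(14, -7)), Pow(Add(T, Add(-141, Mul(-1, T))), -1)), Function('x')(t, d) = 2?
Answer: Rational(-1832348044, 7087502193) ≈ -0.25853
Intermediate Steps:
Function('N')(Q, z) = Add(2, Mul(z, Add(5, Q))) (Function('N')(Q, z) = Add(2, Mul(Add(Q, Mul(-1, -5)), z)) = Add(2, Mul(Add(Q, 5), z)) = Add(2, Mul(Add(5, Q), z)) = Add(2, Mul(z, Add(5, Q))))
Function('r')(T) = Add(Rational(131, 141), Mul(Rational(-1, 141), T)) (Function('r')(T) = Mul(Add(T, Add(2, Mul(5, -7), Mul(14, -7))), Pow(Add(T, Add(-141, Mul(-1, T))), -1)) = Mul(Add(T, Add(2, -35, -98)), Pow(-141, -1)) = Mul(Add(T, -131), Rational(-1, 141)) = Mul(Add(-131, T), Rational(-1, 141)) = Add(Rational(131, 141), Mul(Rational(-1, 141), T)))
Add(Mul(-11345, Pow(43958, -1)), Mul(Function('r')(-156), Pow(-4574, -1))) = Add(Mul(-11345, Pow(43958, -1)), Mul(Add(Rational(131, 141), Mul(Rational(-1, 141), -156)), Pow(-4574, -1))) = Add(Mul(-11345, Rational(1, 43958)), Mul(Add(Rational(131, 141), Rational(52, 47)), Rational(-1, 4574))) = Add(Rational(-11345, 43958), Mul(Rational(287, 141), Rational(-1, 4574))) = Add(Rational(-11345, 43958), Rational(-287, 644934)) = Rational(-1832348044, 7087502193)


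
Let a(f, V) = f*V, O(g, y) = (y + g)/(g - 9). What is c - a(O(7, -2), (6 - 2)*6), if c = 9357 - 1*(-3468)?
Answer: 12885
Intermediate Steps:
O(g, y) = (g + y)/(-9 + g)
c = 12825 (c = 9357 + 3468 = 12825)
a(f, V) = V*f
c - a(O(7, -2), (6 - 2)*6) = 12825 - (6 - 2)*6*(7 - 2)/(-9 + 7) = 12825 - 4*6*5/(-2) = 12825 - 24*(-1/2*5) = 12825 - 24*(-5)/2 = 12825 - 1*(-60) = 12825 + 60 = 12885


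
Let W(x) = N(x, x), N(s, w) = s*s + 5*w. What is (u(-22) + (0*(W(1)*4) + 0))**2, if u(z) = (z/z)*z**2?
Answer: 234256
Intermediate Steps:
N(s, w) = s**2 + 5*w
W(x) = x**2 + 5*x
u(z) = z**2 (u(z) = 1*z**2 = z**2)
(u(-22) + (0*(W(1)*4) + 0))**2 = ((-22)**2 + (0*((1*(5 + 1))*4) + 0))**2 = (484 + (0*((1*6)*4) + 0))**2 = (484 + (0*(6*4) + 0))**2 = (484 + (0*24 + 0))**2 = (484 + (0 + 0))**2 = (484 + 0)**2 = 484**2 = 234256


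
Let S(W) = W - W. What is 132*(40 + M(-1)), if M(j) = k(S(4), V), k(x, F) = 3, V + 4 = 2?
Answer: 5676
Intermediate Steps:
S(W) = 0
V = -2 (V = -4 + 2 = -2)
M(j) = 3
132*(40 + M(-1)) = 132*(40 + 3) = 132*43 = 5676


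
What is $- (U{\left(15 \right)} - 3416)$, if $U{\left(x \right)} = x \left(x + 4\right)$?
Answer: $3131$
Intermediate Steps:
$U{\left(x \right)} = x \left(4 + x\right)$
$- (U{\left(15 \right)} - 3416) = - (15 \left(4 + 15\right) - 3416) = - (15 \cdot 19 - 3416) = - (285 - 3416) = \left(-1\right) \left(-3131\right) = 3131$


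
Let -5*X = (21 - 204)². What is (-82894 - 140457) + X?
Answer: -1150244/5 ≈ -2.3005e+5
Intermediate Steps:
X = -33489/5 (X = -(21 - 204)²/5 = -⅕*(-183)² = -⅕*33489 = -33489/5 ≈ -6697.8)
(-82894 - 140457) + X = (-82894 - 140457) - 33489/5 = -223351 - 33489/5 = -1150244/5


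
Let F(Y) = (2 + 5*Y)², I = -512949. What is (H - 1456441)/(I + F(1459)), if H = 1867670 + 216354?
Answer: 627583/52733260 ≈ 0.011901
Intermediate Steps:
H = 2084024
(H - 1456441)/(I + F(1459)) = (2084024 - 1456441)/(-512949 + (2 + 5*1459)²) = 627583/(-512949 + (2 + 7295)²) = 627583/(-512949 + 7297²) = 627583/(-512949 + 53246209) = 627583/52733260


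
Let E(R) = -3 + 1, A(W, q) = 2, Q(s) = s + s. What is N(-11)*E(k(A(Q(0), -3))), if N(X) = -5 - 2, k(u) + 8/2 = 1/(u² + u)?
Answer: 14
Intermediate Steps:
Q(s) = 2*s
k(u) = -4 + 1/(u + u²) (k(u) = -4 + 1/(u² + u) = -4 + 1/(u + u²))
E(R) = -2
N(X) = -7
N(-11)*E(k(A(Q(0), -3))) = -7*(-2) = 14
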